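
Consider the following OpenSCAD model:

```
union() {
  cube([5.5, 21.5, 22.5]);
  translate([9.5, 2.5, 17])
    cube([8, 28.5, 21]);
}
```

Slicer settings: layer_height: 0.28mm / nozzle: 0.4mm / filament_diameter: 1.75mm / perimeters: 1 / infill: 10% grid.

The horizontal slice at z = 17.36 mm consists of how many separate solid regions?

2

At z = 17.36 mm: the cube is present — its section is the full 5.5×21.5 rectangle; the 8×28.5 cube at (9.5, 2.5) contributes its full rectangle; Merging all regions: the 2 present regions are separate (no shared area or edge), so areas and boundary lengths simply add and each stays a separate island — 2 connected regions. The result has 2 disconnected regions.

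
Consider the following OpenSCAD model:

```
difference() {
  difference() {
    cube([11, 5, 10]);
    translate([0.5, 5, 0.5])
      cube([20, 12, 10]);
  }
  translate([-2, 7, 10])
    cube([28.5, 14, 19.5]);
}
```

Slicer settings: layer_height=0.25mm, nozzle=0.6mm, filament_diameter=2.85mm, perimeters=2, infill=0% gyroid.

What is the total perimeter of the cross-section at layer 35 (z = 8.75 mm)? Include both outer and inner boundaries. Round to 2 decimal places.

32.00 mm

At z = 8.75 mm: the cube is present — its section is the full 11×5 rectangle (perimeter 32.00 mm); the 20×12 cube at (0.5, 5) contributes its full rectangle (perimeter 64.00 mm); After the difference (first − rest): starting from the 11×5 cube, the 20×12 cube at (0.5, 5) misses the remaining region (no effect) — boundary = 32.00 mm; the cube at (-2, 7) is not intersected at this z (z outside [10, 29.5]); After the difference (first − rest): none of the subtracted shapes is present at this height, so the result so far is unchanged — boundary = 32.00 mm. Overall, the cross-section is a single solid region. Total boundary length (outer) = 32.00 mm.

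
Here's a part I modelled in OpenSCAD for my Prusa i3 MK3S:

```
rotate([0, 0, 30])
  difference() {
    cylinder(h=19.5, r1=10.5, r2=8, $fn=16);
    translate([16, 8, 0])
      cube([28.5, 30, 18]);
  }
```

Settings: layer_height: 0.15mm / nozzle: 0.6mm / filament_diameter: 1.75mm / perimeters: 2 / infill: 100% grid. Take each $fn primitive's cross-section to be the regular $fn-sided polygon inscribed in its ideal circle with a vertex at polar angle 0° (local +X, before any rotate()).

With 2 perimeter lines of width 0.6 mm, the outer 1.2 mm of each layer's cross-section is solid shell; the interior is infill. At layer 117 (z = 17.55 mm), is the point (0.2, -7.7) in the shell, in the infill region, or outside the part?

shell

At z = 17.55 mm: the cone: at t=0.900 of its height the radius interpolates to r₁+(r₂−r₁)t = 8.250, giving a regular 16-gon of that circumradius; the 28.5×30 cube at (16, 8) contributes its full rectangle; After the difference (first − rest): starting from the cone, the 28.5×30 cube at (16, 8) misses the remaining region (no effect) — 1 connected region; (rotated 30° about Z; rotation is an isometry so areas/perimeters/island counts are preserved). Overall, the cross-section is a single solid region. Undo the 30° rotation: the query point maps to (-3.677, -6.768) in the un-rotated model frame. The nearest boundary edge runs (-3.16, -7.62)→(-5.83, -5.83); distance from the point to it = 0.42 mm. The point is inside the cross-section, 0.42 mm from the nearest boundary — within the 1.2 mm shell band (2 × 0.6).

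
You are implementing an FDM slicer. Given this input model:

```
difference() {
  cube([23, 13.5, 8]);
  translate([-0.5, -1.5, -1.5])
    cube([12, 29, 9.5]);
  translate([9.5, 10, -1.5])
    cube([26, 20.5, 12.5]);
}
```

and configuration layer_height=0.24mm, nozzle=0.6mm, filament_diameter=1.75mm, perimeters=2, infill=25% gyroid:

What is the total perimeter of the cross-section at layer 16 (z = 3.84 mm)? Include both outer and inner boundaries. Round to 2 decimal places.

At z = 3.84 mm: the 23×13.5 cube contributes its full rectangle (perimeter 73.00 mm); the 12×29 cube at (-0.5, -1.5) contributes its full rectangle (perimeter 82.00 mm); the cube at (9.5, 10) (footprint 26×20.5) is included at this height (perimeter 93.00 mm); After the difference (first − rest): starting from the 23×13.5 cube, the 12×29 cube at (-0.5, -1.5) partially overlaps it — only the 155.25 mm² overlap (of its 348.00 mm²) is removed, clipping the outline; the 26×20.5 cube at (9.5, 10) partially overlaps it — only the 40.25 mm² overlap (of its 533.00 mm²) is removed, clipping the outline — boundary = 43.00 mm. Overall, the cross-section is a single solid region. Total boundary length (outer) = 43.00 mm.

43.00 mm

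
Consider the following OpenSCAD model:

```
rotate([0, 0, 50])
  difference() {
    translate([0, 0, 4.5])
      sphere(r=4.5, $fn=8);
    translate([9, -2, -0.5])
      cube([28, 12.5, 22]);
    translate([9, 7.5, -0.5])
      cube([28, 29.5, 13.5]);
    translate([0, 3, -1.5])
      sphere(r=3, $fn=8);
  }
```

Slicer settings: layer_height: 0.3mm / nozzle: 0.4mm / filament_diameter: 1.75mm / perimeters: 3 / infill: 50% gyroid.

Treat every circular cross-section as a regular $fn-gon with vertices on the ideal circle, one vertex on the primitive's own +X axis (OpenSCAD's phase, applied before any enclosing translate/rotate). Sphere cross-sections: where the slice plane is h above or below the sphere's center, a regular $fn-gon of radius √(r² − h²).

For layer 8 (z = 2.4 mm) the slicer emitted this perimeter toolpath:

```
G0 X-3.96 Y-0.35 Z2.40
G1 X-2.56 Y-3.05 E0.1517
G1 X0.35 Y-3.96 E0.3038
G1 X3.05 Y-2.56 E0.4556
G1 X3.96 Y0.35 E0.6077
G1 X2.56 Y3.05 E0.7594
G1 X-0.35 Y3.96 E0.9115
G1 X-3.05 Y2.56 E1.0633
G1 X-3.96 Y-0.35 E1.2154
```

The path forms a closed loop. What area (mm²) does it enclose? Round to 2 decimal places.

44.77 mm²

Apply the shoelace formula to the sequence of (X, Y) vertices; enclosed area = 44.77 mm².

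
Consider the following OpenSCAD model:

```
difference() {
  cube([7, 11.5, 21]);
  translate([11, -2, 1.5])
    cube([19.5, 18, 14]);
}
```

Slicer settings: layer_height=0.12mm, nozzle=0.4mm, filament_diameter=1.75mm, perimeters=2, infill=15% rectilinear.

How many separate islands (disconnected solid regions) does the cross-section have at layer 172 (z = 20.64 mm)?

1

At z = 20.64 mm: the 7×11.5 cube contributes its full rectangle; the cube at (11, -2) is not intersected at this z (z outside [1.5, 15.5]); Taking the first minus the rest: none of the subtracted shapes is present at this height, so the 7×11.5 cube is unchanged — 1 connected region. Overall, the cross-section is a single solid region. Island count = 1.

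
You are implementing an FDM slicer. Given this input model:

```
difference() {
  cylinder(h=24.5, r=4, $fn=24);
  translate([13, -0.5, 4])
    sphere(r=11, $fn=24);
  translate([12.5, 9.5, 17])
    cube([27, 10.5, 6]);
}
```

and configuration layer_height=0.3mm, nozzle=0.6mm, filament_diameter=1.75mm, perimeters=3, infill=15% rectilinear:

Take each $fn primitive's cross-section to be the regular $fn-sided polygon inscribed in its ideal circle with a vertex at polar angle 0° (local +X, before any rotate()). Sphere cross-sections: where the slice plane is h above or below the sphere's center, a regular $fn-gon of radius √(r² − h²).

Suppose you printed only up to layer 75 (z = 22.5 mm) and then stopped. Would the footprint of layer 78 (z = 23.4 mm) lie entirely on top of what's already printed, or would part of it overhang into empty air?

Compare the two slices. At z = 22.5: the r=4 cylinder gives a regular 24-gon of circumradius 4 (constant along its height) (area = (24/2)·4.000²·sin(360°/24) = 49.69 mm²); the sphere at (13, -0.5) does not reach this height (|z−center|=18.500 > r=11); the 27×10.5 cube at (12.5, 9.5) contributes its full rectangle (area 283.50 mm²); After the difference (first − rest): starting from the r=4 cylinder (49.69 mm²), the 27×10.5 cube at (12.5, 9.5) misses the remaining region (no effect) — area = 49.69 mm². At z = 23.4: the r=4 cylinder contributes a regular 24-gon of circumradius 4 (area = (24/2)·4.000²·sin(360°/24) = 49.69 mm²); the sphere at (13, -0.5) is not intersected at this z (|z−center|=19.400 > r=11); the cube at (12.5, 9.5) is absent (z outside [17, 23]); After the difference (first − rest): none of the subtracted shapes is present at this height, so the r=4 cylinder is unchanged — area = 49.69 mm². Checking containment: the cross-section at z = 23.4 is a subset of the cross-section at z = 22.5.

entirely on top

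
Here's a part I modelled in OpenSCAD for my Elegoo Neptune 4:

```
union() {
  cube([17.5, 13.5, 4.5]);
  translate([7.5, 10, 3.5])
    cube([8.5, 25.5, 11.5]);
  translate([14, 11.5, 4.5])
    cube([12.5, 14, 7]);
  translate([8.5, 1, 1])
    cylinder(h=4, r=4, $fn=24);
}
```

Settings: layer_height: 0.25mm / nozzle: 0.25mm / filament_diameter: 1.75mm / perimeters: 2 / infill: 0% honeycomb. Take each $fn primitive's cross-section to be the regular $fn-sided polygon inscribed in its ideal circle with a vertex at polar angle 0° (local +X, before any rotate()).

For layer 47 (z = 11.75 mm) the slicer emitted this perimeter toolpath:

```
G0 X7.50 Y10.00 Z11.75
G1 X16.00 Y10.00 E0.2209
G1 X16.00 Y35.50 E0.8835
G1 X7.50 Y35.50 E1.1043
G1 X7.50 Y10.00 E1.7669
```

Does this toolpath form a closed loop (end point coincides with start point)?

yes

Start point (G0): (7.50, 10.00). End point (last G1): the path returns to the start — closed.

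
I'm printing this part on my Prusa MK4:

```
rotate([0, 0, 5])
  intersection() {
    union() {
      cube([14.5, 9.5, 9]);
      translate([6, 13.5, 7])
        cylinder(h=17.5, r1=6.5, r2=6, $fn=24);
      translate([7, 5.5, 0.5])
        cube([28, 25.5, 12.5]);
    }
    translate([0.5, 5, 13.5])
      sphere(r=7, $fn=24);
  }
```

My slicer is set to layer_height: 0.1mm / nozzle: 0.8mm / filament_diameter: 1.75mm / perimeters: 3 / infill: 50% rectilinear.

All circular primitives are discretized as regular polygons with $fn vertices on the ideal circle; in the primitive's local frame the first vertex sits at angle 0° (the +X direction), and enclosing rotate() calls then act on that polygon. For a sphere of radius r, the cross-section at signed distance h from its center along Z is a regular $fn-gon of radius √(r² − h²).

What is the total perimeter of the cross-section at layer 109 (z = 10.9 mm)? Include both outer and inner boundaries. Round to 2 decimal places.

16.91 mm

At z = 10.9 mm: the cube does not reach this height (z outside [0, 9]); the cone at (6, 13.5): at t=0.223 of its height the radius interpolates to r₁+(r₂−r₁)t = 6.389, giving a regular 24-gon of that circumradius (perimeter = 2·24·6.389·sin(180°/24) = 40.03 mm); the 28×25.5 cube at (7, 5.5) contributes its full rectangle (perimeter 107.00 mm); Taking the union: the regions partially overlap (shared area 50.73 mm²), so the edge portions inside another operand are dropped and the merged outline is re-measured after clipping — boundary = 116.52 mm; the r=7 sphere at (0.5, 5) slices to a regular 24-gon of circumradius 6.499 (√(r²−h²) with h=2.6 from center) (perimeter = 2·24·6.499·sin(180°/24) = 40.72 mm); After intersecting: the r=7 sphere at (0.5, 5) partially overlaps that combined region; clipping to the common part keeps 14.41 mm² — boundary = 16.91 mm; (rotated 5° about Z; rotation is an isometry so areas/perimeters/island counts are preserved). Overall, the cross-section is a single solid region. Total boundary length (outer) = 16.91 mm.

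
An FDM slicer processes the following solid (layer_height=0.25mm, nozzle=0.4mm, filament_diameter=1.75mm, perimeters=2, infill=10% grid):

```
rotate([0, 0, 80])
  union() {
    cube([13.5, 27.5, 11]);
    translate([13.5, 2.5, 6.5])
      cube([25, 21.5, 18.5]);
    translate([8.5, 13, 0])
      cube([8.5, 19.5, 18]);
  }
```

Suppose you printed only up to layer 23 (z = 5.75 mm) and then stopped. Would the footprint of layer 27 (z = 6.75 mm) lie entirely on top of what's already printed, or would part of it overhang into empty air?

part overhangs

Compare the two slices. At z = 5.75: the cube is present — its section is the full 13.5×27.5 rectangle (area 371.25 mm²); the cube at (13.5, 2.5) is absent (z outside [6.5, 25]); the cube at (8.5, 13) (footprint 8.5×19.5) is included at this height (area 165.75 mm²); Combining (union): the regions partially overlap — summed areas 537.00 mm² minus the doubly-counted overlap 72.50 mm² gives 464.50 mm² — area = 464.50 mm²; (whole slice rotated 80° about Z — lengths, areas and connectivity unchanged). At z = 6.75: the 13.5×27.5 cube contributes its full rectangle (area 371.25 mm²); the cube at (13.5, 2.5) is present — its section is the full 25×21.5 rectangle (area 537.50 mm²); the cube at (8.5, 13) (footprint 8.5×19.5) is included at this height (area 165.75 mm²); Taking the union: the regions partially overlap — summed areas 1074.50 mm² minus the doubly-counted overlap 111.00 mm² gives 963.50 mm² — area = 963.50 mm²; (rotated 80° about Z; rotation is an isometry so areas/perimeters/island counts are preserved). Checking containment: at z = 6.75 the cross-section extends beyond the z = 5.75 cross-section by about 499.00 mm².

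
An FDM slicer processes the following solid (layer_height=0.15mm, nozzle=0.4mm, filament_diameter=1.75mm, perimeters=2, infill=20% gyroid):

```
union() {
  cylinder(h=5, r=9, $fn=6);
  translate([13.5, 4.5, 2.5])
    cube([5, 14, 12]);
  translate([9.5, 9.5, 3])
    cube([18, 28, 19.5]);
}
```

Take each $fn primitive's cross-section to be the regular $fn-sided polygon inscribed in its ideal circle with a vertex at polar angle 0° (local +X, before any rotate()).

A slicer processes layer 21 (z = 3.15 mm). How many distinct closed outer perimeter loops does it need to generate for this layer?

2

At z = 3.15 mm: the r=9 cylinder gives a regular 6-gon of circumradius 9 (constant along its height); the 5×14 cube at (13.5, 4.5) contributes its full rectangle; the cube at (9.5, 9.5) (footprint 18×28) is included at this height; Taking the union: the regions partially overlap (shared area 45.00 mm²), so overlapping operands fuse into one piece — 2 connected regions. The result has 2 disconnected regions.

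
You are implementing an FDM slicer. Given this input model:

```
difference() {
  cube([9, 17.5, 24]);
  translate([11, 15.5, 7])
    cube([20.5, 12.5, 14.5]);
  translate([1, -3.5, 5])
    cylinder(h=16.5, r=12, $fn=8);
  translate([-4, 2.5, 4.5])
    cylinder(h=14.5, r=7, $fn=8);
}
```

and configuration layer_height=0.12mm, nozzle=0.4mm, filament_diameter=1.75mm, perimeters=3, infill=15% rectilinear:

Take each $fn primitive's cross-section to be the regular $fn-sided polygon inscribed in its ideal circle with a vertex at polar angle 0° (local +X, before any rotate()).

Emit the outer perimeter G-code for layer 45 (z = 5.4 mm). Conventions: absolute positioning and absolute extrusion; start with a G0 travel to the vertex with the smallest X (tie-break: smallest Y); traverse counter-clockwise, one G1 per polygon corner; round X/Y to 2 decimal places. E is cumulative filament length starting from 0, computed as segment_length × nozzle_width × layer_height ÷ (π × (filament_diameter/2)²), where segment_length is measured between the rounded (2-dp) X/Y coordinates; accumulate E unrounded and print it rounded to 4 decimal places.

At z = 5.4 mm: the cube is present — its section is the full 9×17.5 rectangle; the cube at (11, 15.5) is absent (z outside [7, 21.5]); the r=12 cylinder at (1, -3.5) contributes a regular 8-gon of circumradius 12; the r=7 cylinder at (-4, 2.5) contributes a regular 8-gon of circumradius 7; Taking the first minus the rest: starting from the 9×17.5 cube, the r=12 cylinder at (1, -3.5) partially overlaps it — only the 63.04 mm² overlap (of its 407.29 mm²) is removed, clipping the outline; the r=7 cylinder at (-4, 2.5) misses the remaining region (no effect) — 1 connected region. The outline is a single polygon with 5 vertices. Extrusion per mm of travel: 0.4 × 0.12 / (π × 0.875²) = 0.019956. Accumulating E over each segment gives final E = 0.8074.

G0 X0.00 Y8.09 Z5.40
G1 X1.00 Y8.50 E0.0216
G1 X9.00 Y5.19 E0.1943
G1 X9.00 Y17.50 E0.4400
G1 X0.00 Y17.50 E0.6196
G1 X0.00 Y8.09 E0.8074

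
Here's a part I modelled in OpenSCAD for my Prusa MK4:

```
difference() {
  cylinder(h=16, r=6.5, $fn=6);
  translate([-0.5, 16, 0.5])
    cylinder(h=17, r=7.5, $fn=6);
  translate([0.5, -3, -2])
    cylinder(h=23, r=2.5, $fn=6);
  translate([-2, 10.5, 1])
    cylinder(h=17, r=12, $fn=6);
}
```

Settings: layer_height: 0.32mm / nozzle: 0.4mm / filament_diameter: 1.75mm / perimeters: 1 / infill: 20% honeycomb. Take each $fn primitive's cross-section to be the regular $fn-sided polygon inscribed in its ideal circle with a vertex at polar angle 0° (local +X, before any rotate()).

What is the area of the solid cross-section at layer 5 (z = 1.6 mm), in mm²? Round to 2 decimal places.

42.61 mm²

At z = 1.6 mm: the cylinder: section is a regular 6-gon, circumradius r=6.5 (area = (6/2)·6.500²·sin(360°/6) = 109.77 mm²); the r=7.5 cylinder at (-0.5, 16) gives a regular 6-gon of circumradius 7.5 (constant along its height) (area = (6/2)·7.500²·sin(360°/6) = 146.14 mm²); the r=2.5 cylinder at (0.5, -3) contributes a regular 6-gon of circumradius 2.5 (area = (6/2)·2.500²·sin(360°/6) = 16.24 mm²); the cylinder at (-2, 10.5): section is a regular 6-gon, circumradius r=12 (area = (6/2)·12.000²·sin(360°/6) = 374.12 mm²); Taking the first minus the rest: starting from the r=6.5 cylinder (109.77 mm²), the r=7.5 cylinder at (-0.5, 16) misses the remaining region (no effect); the r=2.5 cylinder at (0.5, -3) lies wholly inside it (removes its full 16.24 mm² and its 15.00 mm outline becomes a hole wall); the r=12 cylinder at (-2, 10.5) partially overlaps it — only the 50.92 mm² overlap (of its 374.12 mm²) is removed, clipping the outline — area = 42.61 mm². Overall, the cross-section is one region with 1 hole. Net area = 42.61 mm².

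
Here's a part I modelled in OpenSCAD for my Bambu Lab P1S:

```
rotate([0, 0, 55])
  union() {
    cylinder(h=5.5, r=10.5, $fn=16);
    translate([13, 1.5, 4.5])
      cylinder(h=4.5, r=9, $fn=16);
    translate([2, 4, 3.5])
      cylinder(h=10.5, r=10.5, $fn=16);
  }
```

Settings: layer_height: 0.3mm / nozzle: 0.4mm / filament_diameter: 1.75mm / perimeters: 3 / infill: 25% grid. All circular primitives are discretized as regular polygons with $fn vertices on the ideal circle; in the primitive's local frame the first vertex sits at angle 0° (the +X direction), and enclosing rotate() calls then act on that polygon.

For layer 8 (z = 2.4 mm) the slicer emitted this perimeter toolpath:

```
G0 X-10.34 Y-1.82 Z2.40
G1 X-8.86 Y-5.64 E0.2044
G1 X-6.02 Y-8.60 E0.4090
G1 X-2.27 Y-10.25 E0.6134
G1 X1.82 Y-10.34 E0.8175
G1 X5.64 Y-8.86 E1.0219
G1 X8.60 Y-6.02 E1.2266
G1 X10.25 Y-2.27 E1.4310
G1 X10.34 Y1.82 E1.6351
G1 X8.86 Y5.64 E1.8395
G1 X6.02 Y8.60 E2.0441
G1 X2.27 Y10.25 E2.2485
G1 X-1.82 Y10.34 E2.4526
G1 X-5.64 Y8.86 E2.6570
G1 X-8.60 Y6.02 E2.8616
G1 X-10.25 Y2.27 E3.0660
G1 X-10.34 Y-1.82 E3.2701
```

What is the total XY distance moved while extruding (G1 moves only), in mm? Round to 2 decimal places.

Sum the Euclidean lengths of each G1 segment: total = 65.55 mm.

65.55 mm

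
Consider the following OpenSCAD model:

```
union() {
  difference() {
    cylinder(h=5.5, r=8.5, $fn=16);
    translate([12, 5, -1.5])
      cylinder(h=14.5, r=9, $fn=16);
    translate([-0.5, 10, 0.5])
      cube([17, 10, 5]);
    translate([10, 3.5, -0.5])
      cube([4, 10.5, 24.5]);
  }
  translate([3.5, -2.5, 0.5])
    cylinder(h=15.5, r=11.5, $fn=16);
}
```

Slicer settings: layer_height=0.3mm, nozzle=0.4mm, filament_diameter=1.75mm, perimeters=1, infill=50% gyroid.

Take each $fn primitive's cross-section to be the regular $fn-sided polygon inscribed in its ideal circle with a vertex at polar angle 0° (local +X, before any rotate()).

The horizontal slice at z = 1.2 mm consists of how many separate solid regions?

1

At z = 1.2 mm: the r=8.5 cylinder contributes a regular 16-gon of circumradius 8.5; the r=9 cylinder at (12, 5) gives a regular 16-gon of circumradius 9 (constant along its height); the cube at (-0.5, 10) is present — its section is the full 17×10 rectangle; the cube at (10, 3.5) (footprint 4×10.5) is included at this height; Subtracting the remaining from the first: starting from the r=8.5 cylinder, the r=9 cylinder at (12, 5) partially overlaps it — only the 33.18 mm² overlap (of its 247.98 mm²) is removed, clipping the outline; the 17×10 cube at (-0.5, 10) misses the remaining region (no effect); the 4×10.5 cube at (10, 3.5) misses the remaining region (no effect) — 1 connected region; the r=11.5 cylinder at (3.5, -2.5) contributes a regular 16-gon of circumradius 11.5; Taking the union: the regions partially overlap (shared area 174.23 mm²), so overlapping operands fuse into one piece — 1 connected region. The result has 1 disconnected region.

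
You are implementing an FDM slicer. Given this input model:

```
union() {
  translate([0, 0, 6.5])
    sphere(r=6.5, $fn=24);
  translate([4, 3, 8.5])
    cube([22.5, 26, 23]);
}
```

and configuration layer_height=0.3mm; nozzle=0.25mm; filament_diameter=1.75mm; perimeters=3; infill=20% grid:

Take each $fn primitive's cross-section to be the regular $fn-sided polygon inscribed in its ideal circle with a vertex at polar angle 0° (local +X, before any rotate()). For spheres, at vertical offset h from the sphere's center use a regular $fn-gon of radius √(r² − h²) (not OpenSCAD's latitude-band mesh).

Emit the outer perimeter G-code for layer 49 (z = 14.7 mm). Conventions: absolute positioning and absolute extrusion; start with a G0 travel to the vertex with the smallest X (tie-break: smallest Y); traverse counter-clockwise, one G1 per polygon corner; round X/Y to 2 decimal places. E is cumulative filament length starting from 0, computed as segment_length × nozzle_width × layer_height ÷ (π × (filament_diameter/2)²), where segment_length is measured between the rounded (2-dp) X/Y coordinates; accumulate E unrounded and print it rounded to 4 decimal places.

At z = 14.7 mm: the sphere does not reach this height (|z−center|=8.200 > r=6.5); the cube at (4, 3) is present — its section is the full 22.5×26 rectangle; Combining (union): only the 22.5×26 cube at (4, 3) is present, so the union is just that shape — 1 connected region. The outline is a single polygon with 4 vertices. Extrusion per mm of travel: 0.25 × 0.3 / (π × 0.875²) = 0.031181. Accumulating E over each segment gives final E = 3.0246.

G0 X4.00 Y3.00 Z14.70
G1 X26.50 Y3.00 E0.7016
G1 X26.50 Y29.00 E1.5123
G1 X4.00 Y29.00 E2.2139
G1 X4.00 Y3.00 E3.0246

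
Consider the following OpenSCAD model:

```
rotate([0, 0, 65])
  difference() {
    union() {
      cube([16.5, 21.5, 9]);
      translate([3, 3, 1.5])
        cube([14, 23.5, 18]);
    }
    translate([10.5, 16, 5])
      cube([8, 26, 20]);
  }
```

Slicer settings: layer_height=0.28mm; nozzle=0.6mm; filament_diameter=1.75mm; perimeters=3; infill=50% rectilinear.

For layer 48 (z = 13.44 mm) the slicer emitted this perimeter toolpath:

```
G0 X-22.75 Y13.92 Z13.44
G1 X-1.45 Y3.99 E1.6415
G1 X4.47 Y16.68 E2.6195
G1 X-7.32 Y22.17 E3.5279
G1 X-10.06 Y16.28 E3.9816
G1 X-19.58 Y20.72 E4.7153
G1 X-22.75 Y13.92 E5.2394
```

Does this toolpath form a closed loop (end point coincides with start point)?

Start point (G0): (-22.75, 13.92). End point (last G1): the path returns to the start — closed.

yes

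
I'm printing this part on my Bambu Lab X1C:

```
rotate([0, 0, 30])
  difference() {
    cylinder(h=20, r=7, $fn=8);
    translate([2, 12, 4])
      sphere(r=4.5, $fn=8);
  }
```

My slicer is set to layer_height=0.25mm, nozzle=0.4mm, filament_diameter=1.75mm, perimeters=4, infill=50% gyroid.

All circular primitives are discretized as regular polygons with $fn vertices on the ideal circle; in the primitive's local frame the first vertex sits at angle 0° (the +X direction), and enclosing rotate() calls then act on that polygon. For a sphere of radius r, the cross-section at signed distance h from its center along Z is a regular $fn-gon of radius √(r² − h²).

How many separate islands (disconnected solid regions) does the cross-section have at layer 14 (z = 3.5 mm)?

1

At z = 3.5 mm: the r=7 cylinder contributes a regular 8-gon of circumradius 7; the r=4.5 sphere at (2, 12) contributes a regular 8-gon of circumradius √(4.5²−0.5²) = 4.472; Taking the first minus the rest: starting from the r=7 cylinder, the r=4.5 sphere at (2, 12) misses the remaining region (no effect) — 1 connected region; (whole slice rotated 30° about Z — lengths, areas and connectivity unchanged). Overall, the cross-section is a single solid region. Island count = 1.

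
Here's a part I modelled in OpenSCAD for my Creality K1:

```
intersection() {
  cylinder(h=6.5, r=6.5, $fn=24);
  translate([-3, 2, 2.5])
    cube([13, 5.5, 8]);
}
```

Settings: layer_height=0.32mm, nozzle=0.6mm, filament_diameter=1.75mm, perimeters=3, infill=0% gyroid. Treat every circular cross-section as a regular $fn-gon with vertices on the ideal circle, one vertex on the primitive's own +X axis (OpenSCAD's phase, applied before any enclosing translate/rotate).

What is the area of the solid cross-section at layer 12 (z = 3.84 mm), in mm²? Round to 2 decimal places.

32.75 mm²

At z = 3.84 mm: the r=6.5 cylinder contributes a regular 24-gon of circumradius 6.5 (area = (24/2)·6.500²·sin(360°/24) = 131.22 mm²); the cube at (-3, 2) (footprint 13×5.5) is included at this height (area 71.50 mm²); Keeping only the common overlap: the 13×5.5 cube at (-3, 2) partially overlaps the r=6.5 cylinder; clipping to the common part keeps 32.75 mm² — area = 32.75 mm². Overall, the cross-section is a single solid region. Net area = 32.75 mm².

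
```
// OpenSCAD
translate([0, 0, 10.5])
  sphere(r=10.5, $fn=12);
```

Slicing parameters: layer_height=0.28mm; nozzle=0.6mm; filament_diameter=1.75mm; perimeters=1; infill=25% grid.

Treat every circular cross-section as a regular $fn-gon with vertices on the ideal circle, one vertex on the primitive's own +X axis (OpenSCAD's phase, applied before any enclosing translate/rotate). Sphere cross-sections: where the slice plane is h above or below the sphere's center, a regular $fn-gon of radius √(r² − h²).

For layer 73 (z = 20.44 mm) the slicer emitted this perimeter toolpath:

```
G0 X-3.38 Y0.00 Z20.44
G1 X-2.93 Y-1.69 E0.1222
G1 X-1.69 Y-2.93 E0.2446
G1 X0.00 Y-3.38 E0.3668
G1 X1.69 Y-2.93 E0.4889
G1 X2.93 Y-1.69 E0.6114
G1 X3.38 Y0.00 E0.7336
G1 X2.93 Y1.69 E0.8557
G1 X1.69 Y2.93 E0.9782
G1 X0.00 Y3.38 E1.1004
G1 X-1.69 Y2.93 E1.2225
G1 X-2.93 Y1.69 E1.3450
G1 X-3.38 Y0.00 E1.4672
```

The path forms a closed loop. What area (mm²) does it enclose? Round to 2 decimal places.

34.31 mm²

Apply the shoelace formula to the sequence of (X, Y) vertices; enclosed area = 34.31 mm².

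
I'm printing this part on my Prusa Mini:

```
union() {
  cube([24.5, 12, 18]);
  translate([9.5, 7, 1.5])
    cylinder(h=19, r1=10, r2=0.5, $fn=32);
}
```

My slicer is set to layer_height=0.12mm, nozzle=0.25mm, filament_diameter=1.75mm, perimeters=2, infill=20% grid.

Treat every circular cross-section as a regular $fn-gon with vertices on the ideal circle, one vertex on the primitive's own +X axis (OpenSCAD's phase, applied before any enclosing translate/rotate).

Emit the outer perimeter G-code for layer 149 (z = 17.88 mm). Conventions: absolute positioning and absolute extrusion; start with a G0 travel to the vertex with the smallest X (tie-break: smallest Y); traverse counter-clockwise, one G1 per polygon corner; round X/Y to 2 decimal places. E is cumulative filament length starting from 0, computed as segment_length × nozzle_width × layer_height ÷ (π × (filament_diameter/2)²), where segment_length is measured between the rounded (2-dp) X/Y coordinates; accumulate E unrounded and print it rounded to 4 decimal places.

G0 X0.00 Y0.00 Z17.88
G1 X24.50 Y0.00 E0.3056
G1 X24.50 Y12.00 E0.4552
G1 X0.00 Y12.00 E0.7608
G1 X0.00 Y0.00 E0.9105

At z = 17.88 mm: the 24.5×12 cube contributes its full rectangle; the cone at (9.5, 7): at t=0.862 of its height the radius interpolates to r₁+(r₂−r₁)t = 1.810, giving a regular 32-gon of that circumradius; Merging all regions: the cone at (9.5, 7) lies entirely inside the 24.5×12 cube, so the union is just the 24.5×12 cube — 1 connected region. The outline is a single polygon with 4 vertices. Extrusion per mm of travel: 0.25 × 0.12 / (π × 0.875²) = 0.012473. Accumulating E over each segment gives final E = 0.9105.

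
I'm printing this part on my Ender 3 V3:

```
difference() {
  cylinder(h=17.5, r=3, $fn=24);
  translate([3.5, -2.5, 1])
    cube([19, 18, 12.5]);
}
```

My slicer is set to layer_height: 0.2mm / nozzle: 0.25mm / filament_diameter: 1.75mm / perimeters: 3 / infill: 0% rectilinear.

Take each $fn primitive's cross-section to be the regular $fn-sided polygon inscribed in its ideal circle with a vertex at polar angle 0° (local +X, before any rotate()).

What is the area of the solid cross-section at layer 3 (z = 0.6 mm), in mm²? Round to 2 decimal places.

At z = 0.6 mm: the cylinder: section is a regular 24-gon, circumradius r=3 (area = (24/2)·3.000²·sin(360°/24) = 27.95 mm²); the cube at (3.5, -2.5) is not intersected at this z (z outside [1, 13.5]); Subtracting the remaining from the first: none of the subtracted shapes is present at this height, so the r=3 cylinder is unchanged — area = 27.95 mm². Overall, the cross-section is a single solid region. Net area = 27.95 mm².

27.95 mm²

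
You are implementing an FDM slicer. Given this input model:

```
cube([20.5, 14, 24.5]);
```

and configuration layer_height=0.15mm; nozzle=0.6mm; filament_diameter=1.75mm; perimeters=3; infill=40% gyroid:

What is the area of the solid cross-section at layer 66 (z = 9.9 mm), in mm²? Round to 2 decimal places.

287.00 mm²

At z = 9.9 mm: the cube (footprint 20.5×14) is included at this height (area 287.00 mm²). Overall, the cross-section is a single solid region. Net area = 287.00 mm².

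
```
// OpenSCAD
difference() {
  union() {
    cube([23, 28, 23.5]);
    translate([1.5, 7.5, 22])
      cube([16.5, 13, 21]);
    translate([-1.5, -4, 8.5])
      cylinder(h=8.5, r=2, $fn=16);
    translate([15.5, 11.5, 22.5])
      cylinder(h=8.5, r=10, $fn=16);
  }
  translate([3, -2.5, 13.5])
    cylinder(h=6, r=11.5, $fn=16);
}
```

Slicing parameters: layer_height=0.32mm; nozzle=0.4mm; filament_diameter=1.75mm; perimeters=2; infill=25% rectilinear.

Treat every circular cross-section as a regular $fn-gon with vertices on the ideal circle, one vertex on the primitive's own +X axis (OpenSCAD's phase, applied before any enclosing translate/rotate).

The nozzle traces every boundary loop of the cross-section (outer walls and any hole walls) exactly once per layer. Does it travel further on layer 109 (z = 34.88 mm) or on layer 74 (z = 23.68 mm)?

Layer 109 (z = 34.88): the cube is not intersected at this z (z outside [0, 23.5]); the 16.5×13 cube at (1.5, 7.5) contributes its full rectangle (perimeter 59.00 mm); the cylinder at (-1.5, -4) is not intersected at this z (z outside [8.5, 17]); the cylinder at (15.5, 11.5) is not intersected at this z (z outside [22.5, 31]); Taking the union: only the 16.5×13 cube at (1.5, 7.5) is present, so the union is just that shape — boundary = 59.00 mm; the cylinder at (3, -2.5) does not reach this height (z outside [13.5, 19.5]); Taking the first minus the rest: none of the subtracted shapes is present at this height, so that combined region is unchanged — boundary = 59.00 mm. So its perimeter = 59.00 mm. Layer 74 (z = 23.68): the cube does not reach this height (z outside [0, 23.5]); the 16.5×13 cube at (1.5, 7.5) contributes its full rectangle (perimeter 59.00 mm); the cylinder at (-1.5, -4) is not intersected at this z (z outside [8.5, 17]); the r=10 cylinder at (15.5, 11.5) contributes a regular 16-gon of circumradius 10 (perimeter = 2·16·10.000·sin(180°/16) = 62.43 mm); Combining (union): the regions partially overlap (shared area 145.03 mm²), so the edge portions inside another operand are dropped and the merged outline is re-measured after clipping — boundary = 74.74 mm; the cylinder at (3, -2.5) is absent (z outside [13.5, 19.5]); After the difference (first − rest): none of the subtracted shapes is present at this height, so the result so far is unchanged — boundary = 74.74 mm. So its perimeter = 74.74 mm. Layer 74 is larger (74.74 vs 59.00 mm).

layer 74 (z = 23.68 mm)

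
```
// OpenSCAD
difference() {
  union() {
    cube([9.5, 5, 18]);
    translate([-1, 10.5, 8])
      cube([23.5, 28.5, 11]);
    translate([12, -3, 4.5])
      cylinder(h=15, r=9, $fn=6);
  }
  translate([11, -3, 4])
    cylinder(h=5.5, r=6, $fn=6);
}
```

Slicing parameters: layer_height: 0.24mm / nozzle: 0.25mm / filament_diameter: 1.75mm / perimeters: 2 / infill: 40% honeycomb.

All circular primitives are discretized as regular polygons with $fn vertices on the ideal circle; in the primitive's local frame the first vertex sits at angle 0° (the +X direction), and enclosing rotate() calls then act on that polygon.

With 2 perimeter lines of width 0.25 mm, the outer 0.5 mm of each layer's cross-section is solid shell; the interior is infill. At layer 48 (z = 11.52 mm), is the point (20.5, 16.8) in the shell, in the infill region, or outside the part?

infill

At z = 11.52 mm: the 9.5×5 cube contributes its full rectangle; the 23.5×28.5 cube at (-1, 10.5) contributes its full rectangle; the cylinder at (12, -3): section is a regular 6-gon, circumradius r=9; Merging all regions: the regions partially overlap (shared area 16.22 mm²), so overlapping operands fuse into one piece — 2 connected regions; the cylinder at (11, -3) does not reach this height (z outside [4, 9.5]); Taking the first minus the rest: none of the subtracted shapes is present at this height, so the result so far is unchanged — 2 connected regions. Overall, the cross-section has 2 separate islands. The nearest boundary edge runs (22.50, 39.00)→(22.50, 10.50); distance from the point to it = 2.00 mm. (Shell/infill is judged within the island containing the point — the largest one.) The point is inside the cross-section and 2.00 mm from the nearest boundary — more than the 0.5 mm shell width (2 × 0.25), so it's in the infill interior.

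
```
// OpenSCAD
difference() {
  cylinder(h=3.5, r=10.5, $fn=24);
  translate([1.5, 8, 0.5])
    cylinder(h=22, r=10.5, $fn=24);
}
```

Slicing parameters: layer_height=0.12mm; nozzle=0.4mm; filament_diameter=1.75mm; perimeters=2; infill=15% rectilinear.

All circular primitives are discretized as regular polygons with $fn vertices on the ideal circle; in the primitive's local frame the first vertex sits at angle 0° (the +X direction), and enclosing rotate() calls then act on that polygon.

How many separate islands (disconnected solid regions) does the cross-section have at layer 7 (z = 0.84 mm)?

1

At z = 0.84 mm: the r=10.5 cylinder contributes a regular 24-gon of circumradius 10.5; the cylinder at (1.5, 8): section is a regular 24-gon, circumradius r=10.5; Taking the first minus the rest: starting from the r=10.5 cylinder, the r=10.5 cylinder at (1.5, 8) partially overlaps it — only the 176.87 mm² overlap (of its 342.42 mm²) is removed, clipping the outline — 1 connected region. Overall, the cross-section is a single solid region. Island count = 1.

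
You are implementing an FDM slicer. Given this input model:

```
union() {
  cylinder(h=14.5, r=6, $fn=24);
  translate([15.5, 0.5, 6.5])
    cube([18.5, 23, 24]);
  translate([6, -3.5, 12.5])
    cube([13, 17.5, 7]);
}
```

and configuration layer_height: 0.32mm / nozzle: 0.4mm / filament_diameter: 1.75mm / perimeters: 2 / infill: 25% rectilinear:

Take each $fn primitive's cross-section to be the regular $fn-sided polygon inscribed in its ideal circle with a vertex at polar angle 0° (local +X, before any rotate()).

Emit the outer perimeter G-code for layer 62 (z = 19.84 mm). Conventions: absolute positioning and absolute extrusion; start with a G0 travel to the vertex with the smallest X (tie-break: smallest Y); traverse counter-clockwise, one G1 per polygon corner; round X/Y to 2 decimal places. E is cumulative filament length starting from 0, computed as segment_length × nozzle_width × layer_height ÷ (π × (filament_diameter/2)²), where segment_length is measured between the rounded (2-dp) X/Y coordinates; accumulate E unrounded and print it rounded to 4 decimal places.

G0 X15.50 Y0.50 Z19.84
G1 X34.00 Y0.50 E0.9845
G1 X34.00 Y23.50 E2.2085
G1 X15.50 Y23.50 E3.1930
G1 X15.50 Y0.50 E4.4169

At z = 19.84 mm: the cylinder is not intersected at this z (z outside [0, 14.5]); the cube at (15.5, 0.5) is present — its section is the full 18.5×23 rectangle; the cube at (6, -3.5) is not intersected at this z (z outside [12.5, 19.5]); Combining (union): only the 18.5×23 cube at (15.5, 0.5) is present, so the union is just that shape — 1 connected region. The outline is a single polygon with 4 vertices. Extrusion per mm of travel: 0.4 × 0.32 / (π × 0.875²) = 0.053216. Accumulating E over each segment gives final E = 4.4169.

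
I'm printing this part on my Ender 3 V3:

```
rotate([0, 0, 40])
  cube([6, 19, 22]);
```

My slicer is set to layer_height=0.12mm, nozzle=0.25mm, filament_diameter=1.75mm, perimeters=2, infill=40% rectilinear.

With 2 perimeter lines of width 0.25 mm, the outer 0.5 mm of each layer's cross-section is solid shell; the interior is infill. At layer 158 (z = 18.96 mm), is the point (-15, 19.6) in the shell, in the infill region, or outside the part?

At z = 18.96 mm: the cube (footprint 6×19) is included at this height; (whole slice rotated 40° about Z — lengths, areas and connectivity unchanged). Overall, the cross-section is a single solid region. Undo the 40° rotation: the query point maps to (1.108, 24.656) in the un-rotated model frame. The nearest boundary edge runs (6.00, 19.00)→(0.00, 19.00); distance from the point to it = 5.66 mm. The point is not inside any of the regions above, so it lies outside the cross-section (5.66 mm from the nearest boundary).

outside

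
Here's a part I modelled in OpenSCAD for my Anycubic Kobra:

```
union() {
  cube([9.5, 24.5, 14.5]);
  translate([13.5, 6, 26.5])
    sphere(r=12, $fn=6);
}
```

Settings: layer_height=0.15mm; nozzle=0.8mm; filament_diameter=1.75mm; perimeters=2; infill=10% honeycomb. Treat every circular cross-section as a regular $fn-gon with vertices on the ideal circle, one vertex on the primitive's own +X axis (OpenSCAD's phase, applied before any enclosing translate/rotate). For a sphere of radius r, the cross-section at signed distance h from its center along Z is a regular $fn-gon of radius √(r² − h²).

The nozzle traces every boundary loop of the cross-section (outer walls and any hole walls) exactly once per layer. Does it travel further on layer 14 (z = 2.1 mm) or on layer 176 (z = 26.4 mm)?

Layer 14 (z = 2.1): the 9.5×24.5 cube contributes its full rectangle (perimeter 68.00 mm); the sphere at (13.5, 6) is not intersected at this z (|z−center|=24.400 > r=12); Merging all regions: only the 9.5×24.5 cube is present, so the union is just that shape — boundary = 68.00 mm. So its perimeter = 68.00 mm. Layer 176 (z = 26.4): the cube is not intersected at this z (z outside [0, 14.5]); the r=12 sphere at (13.5, 6) slices to a regular 6-gon of circumradius 12.000 (√(r²−h²) with h=0.1 from center) (perimeter = 2·6·12.000·sin(180°/6) = 72.00 mm); Merging all regions: only the r=12 sphere at (13.5, 6) is present, so the union is just that shape — boundary = 72.00 mm. So its perimeter = 72.00 mm. Layer 176 is larger (72.00 vs 68.00 mm).

layer 176 (z = 26.4 mm)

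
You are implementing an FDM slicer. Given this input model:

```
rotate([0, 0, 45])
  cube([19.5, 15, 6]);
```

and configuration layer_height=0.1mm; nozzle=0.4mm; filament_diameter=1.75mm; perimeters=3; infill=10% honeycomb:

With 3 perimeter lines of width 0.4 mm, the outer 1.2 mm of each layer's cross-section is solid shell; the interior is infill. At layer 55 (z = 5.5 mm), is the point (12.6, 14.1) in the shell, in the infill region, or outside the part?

At z = 5.5 mm: the cube (footprint 19.5×15) is included at this height; (rotated 45° about Z; rotation is an isometry so areas/perimeters/island counts are preserved). Overall, the cross-section is a single solid region. Undo the 45° rotation: the query point maps to (18.880, 1.061) in the un-rotated model frame. The nearest boundary edge runs (19.50, 0.00)→(19.50, 15.00); distance from the point to it = 0.62 mm. The point is inside the cross-section, 0.62 mm from the nearest boundary — within the 1.2 mm shell band (3 × 0.4).

shell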